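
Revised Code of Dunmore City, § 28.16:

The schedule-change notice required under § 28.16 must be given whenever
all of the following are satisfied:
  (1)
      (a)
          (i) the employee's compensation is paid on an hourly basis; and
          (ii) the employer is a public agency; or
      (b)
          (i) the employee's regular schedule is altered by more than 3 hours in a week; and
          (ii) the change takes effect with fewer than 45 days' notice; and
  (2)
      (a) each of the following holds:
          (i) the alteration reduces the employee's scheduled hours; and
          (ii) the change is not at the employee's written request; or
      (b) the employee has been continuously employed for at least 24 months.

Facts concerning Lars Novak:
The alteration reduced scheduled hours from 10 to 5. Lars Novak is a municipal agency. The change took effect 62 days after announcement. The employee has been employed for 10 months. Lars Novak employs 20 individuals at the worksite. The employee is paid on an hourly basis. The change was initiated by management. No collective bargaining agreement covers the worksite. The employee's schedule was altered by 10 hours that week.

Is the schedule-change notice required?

(i) hourly-paid — satisfied.
(ii) public agency — satisfied.
(a) = T AND T = true.
(i) schedule shift > 3h — holds.
(ii) < 45 days' notice — fails.
So (b) is not satisfied (T AND F).
(1) = T OR F = true.
(i) hours reduced — satisfied.
(ii) not employee-requested — holds.
(a): T AND T → true.
(b) tenure ≥ 24 mo. — not met.
(2): T OR F → true.
Overall: T AND T → true.

Yes — required.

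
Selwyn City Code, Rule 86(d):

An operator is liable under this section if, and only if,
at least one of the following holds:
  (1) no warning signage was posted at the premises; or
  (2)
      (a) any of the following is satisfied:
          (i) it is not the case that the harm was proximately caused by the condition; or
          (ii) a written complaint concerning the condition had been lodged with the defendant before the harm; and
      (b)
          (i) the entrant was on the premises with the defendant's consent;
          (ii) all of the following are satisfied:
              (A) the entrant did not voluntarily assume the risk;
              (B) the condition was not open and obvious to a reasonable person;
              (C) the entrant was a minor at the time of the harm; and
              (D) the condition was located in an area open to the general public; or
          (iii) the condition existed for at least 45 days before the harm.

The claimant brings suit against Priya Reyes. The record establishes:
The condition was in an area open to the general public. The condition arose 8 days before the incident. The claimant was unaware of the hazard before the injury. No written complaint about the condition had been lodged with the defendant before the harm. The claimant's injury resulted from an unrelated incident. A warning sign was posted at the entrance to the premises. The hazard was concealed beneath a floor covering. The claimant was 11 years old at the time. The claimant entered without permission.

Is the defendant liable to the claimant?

Yes — liable.

(1) no signage posted — not satisfied.
(i) not (proximate cause) — holds.
(ii) complaint lodged — fails.
So (a) is satisfied (T OR F).
(i) consent to enter — not satisfied.
(A) no assumed risk — satisfied.
(B) not open/obvious — holds.
(C) entrant a minor — holds.
(D) public area — met.
(ii): T AND T AND T AND T → true.
(iii) condition ≥45 days old — not satisfied.
(b) = F OR T OR F = true.
So (2) is satisfied (T AND T).
So Overall is satisfied (F OR T).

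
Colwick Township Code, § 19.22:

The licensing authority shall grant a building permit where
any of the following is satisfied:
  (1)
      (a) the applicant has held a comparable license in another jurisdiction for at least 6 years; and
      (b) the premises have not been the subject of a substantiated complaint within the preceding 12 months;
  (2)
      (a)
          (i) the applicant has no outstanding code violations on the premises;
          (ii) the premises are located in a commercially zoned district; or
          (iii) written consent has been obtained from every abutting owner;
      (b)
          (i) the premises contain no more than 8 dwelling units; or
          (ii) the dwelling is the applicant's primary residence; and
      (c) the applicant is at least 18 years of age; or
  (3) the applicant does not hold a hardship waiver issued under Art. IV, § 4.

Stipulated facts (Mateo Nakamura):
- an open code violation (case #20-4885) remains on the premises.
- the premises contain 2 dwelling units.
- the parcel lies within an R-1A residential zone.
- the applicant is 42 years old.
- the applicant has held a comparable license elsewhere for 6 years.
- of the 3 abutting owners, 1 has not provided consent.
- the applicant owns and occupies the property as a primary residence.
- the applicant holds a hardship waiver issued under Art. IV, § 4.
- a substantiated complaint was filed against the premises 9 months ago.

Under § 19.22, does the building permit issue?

(a) prior license ≥ 6 yr — met.
(b) no complaint in 12 mo. — not met.
(1): T AND F → false.
(i) no code violations — not met.
(ii) commercially zoned — not met.
(iii) all abutters consent — fails.
(a) = F OR F OR F = false.
(i) ≤ 8 units — satisfied.
(ii) primary residence — holds.
(b): T OR T → true.
(c) age ≥ 18 — satisfied.
So (2) is not satisfied (F AND T AND T).
(3) not (hardship waiver) — not met.
Overall = F OR F OR F = false.

No — denied.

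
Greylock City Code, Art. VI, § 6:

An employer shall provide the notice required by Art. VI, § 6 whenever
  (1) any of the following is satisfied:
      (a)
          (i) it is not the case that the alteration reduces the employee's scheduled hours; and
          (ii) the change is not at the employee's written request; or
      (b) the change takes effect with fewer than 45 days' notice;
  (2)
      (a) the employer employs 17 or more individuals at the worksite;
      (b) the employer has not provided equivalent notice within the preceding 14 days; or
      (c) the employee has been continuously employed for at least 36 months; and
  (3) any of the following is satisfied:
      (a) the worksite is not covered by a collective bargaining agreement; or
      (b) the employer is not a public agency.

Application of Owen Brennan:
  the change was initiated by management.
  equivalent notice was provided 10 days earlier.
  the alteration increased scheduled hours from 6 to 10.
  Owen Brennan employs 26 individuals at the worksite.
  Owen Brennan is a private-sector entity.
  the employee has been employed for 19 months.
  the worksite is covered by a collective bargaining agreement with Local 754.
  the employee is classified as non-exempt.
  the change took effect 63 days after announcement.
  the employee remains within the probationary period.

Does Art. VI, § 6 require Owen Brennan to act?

(i) not (hours reduced) — satisfied.
(ii) not employee-requested — met.
So (a) is satisfied (T AND T).
(b) < 45 days' notice — not met.
So (1) is satisfied (T OR F).
(a) ≥ 17 at site — satisfied.
(b) no recent notice — fails.
(c) tenure ≥ 36 mo. — not satisfied.
So (2) is satisfied (T OR F OR F).
(a) no CBA — not satisfied.
(b) not (public agency) — satisfied.
So (3) is satisfied (F OR T).
Overall: T AND T AND T → true.

Yes — required.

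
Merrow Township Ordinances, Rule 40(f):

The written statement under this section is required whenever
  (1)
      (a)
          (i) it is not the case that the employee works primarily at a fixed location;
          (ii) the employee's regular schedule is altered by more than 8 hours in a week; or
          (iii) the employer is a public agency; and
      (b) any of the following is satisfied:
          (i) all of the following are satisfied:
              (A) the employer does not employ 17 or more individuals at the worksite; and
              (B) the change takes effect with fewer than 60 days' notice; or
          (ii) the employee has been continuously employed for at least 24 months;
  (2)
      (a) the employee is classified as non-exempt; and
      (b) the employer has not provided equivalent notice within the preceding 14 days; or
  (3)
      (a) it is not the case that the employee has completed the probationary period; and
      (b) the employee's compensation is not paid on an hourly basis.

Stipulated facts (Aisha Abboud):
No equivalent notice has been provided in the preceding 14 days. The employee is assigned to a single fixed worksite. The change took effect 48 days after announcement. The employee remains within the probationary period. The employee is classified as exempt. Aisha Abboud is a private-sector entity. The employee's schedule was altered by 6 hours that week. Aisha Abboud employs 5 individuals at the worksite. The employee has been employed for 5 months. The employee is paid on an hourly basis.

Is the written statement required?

No — not required.

(i) not (fixed location) — fails.
(ii) schedule shift > 8h — fails.
(iii) public agency — fails.
So (a) is not satisfied (F OR F OR F).
(A) not (≥ 17 at site) — met.
(B) < 60 days' notice — satisfied.
So (i) is satisfied (T AND T).
(ii) tenure ≥ 24 mo. — fails.
So (b) is satisfied (T OR F).
(1): F AND T → false.
(a) non-exempt — fails.
(b) no recent notice — met.
(2) = F AND T = false.
(a) not (past probation) — holds.
(b) not (hourly-paid) — not met.
So (3) is not satisfied (T AND F).
Overall = F OR F OR F = false.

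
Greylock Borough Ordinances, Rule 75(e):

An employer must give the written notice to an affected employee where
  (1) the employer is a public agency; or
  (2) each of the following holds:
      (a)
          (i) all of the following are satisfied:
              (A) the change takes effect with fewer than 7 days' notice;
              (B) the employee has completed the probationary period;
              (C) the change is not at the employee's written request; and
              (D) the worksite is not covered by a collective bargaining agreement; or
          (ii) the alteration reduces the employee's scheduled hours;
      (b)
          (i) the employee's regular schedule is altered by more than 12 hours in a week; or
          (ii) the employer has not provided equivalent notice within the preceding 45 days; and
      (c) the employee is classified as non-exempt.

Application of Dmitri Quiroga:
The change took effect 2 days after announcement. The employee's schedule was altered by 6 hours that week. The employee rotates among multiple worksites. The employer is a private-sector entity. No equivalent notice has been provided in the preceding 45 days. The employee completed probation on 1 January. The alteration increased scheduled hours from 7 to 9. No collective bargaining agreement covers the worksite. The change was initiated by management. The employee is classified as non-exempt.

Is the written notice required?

Yes — required.

(1) public agency — not satisfied.
(A) < 7 days' notice — satisfied.
(B) past probation — holds.
(C) not employee-requested — holds.
(D) no CBA — met.
(i): T AND T AND T AND T → true.
(ii) hours reduced — fails.
(a) = T OR F = true.
(i) schedule shift > 12h — not met.
(ii) no recent notice — satisfied.
(b) = F OR T = true.
(c) non-exempt — met.
(2): T AND T AND T → true.
So Overall is satisfied (F OR T).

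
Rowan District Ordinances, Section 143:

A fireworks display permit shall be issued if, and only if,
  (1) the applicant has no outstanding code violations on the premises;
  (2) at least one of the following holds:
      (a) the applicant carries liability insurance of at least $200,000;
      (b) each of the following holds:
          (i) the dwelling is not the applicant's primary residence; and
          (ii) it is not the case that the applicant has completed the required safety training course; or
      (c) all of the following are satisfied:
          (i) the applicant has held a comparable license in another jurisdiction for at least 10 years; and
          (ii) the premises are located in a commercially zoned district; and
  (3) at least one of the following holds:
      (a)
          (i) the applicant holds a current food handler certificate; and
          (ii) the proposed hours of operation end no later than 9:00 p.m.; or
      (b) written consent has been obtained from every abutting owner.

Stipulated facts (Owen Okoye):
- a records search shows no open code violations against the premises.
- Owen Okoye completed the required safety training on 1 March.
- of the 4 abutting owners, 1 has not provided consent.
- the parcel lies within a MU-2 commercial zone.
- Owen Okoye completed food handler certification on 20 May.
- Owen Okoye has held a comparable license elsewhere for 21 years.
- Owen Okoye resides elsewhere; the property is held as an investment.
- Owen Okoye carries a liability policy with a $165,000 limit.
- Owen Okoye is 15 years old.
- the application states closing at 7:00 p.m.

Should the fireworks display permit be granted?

(1) no code violations — holds.
(a) insurance ≥ $200,000 — not met.
(i) not (primary residence) — satisfied.
(ii) not (safety training) — not satisfied.
(b): T AND F → false.
(i) prior license ≥ 10 yr — met.
(ii) commercially zoned — met.
(c): T AND T → true.
So (2) is satisfied (F OR F OR T).
(i) food handler cert. — met.
(ii) closes by 9 p.m. — met.
So (a) is satisfied (T AND T).
(b) all abutters consent — fails.
(3): T OR F → true.
Overall = T AND T AND T = true.

Yes — granted.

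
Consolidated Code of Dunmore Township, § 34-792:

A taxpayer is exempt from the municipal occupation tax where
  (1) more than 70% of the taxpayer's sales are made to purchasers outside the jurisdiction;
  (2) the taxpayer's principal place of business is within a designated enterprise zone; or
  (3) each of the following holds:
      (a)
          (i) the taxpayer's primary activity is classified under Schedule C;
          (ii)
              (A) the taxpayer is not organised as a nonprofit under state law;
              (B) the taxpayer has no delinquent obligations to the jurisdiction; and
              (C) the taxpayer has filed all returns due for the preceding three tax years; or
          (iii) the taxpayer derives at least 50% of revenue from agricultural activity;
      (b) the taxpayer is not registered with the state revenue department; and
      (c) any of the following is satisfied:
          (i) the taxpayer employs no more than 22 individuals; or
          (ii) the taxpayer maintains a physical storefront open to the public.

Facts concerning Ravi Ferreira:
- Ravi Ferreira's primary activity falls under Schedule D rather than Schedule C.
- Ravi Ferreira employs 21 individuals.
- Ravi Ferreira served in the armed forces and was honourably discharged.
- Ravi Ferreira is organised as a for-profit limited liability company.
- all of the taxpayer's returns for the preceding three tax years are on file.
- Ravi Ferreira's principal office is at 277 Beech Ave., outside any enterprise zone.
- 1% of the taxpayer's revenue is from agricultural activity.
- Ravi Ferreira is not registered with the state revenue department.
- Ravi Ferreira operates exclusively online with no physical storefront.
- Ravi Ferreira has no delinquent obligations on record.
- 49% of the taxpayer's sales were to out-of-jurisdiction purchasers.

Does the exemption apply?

(1) >70% out-of-jur. sales — not met.
(2) in enterprise zone — fails.
(i) Schedule C activity — fails.
(A) not (nonprofit) — holds.
(B) no delinquency — met.
(C) returns current — satisfied.
So (ii) is satisfied (T AND T AND T).
(iii) ≥50% agricultural — not satisfied.
(a) = F OR T OR F = true.
(b) not (state-registered) — met.
(i) ≤ 22 employees — holds.
(ii) has storefront — fails.
(c): T OR F → true.
(3): T AND T AND T → true.
So Overall is satisfied (F OR F OR T).

Yes — exempt.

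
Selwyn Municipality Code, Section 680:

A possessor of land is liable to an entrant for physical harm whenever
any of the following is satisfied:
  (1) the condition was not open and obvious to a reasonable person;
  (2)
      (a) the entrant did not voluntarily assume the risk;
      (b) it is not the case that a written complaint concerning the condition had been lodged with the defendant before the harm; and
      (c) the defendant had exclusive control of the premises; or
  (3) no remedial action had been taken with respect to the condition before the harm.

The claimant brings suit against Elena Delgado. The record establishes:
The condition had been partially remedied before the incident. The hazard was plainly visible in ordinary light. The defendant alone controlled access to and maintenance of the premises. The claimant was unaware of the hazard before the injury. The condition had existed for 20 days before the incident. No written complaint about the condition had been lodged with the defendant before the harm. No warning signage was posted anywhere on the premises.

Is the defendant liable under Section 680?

Yes — liable.

(1) not open/obvious — not met.
(a) no assumed risk — holds.
(b) not (complaint lodged) — satisfied.
(c) exclusive control — met.
(2) = T AND T AND T = true.
(3) no remedial action — not satisfied.
So Overall is satisfied (F OR T OR F).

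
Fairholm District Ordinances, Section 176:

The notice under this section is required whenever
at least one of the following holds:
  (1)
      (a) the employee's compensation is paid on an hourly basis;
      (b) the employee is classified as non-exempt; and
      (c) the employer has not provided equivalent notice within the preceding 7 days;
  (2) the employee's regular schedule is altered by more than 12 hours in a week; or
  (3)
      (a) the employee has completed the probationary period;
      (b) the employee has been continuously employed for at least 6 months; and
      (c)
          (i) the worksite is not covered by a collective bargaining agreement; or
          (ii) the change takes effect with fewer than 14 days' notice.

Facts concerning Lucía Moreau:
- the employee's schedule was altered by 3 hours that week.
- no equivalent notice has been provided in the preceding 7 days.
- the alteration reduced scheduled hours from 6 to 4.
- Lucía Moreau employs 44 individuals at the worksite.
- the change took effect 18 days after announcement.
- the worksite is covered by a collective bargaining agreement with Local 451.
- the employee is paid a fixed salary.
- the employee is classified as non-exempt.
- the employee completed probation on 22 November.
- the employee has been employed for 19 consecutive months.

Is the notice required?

(a) hourly-paid — fails.
(b) non-exempt — met.
(c) no recent notice — holds.
So (1) is not satisfied (F AND T AND T).
(2) schedule shift > 12h — not satisfied.
(a) past probation — met.
(b) tenure ≥ 6 mo. — satisfied.
(i) no CBA — not met.
(ii) < 14 days' notice — not met.
So (c) is not satisfied (F OR F).
(3): T AND T AND F → false.
Overall = F OR F OR F = false.

No — not required.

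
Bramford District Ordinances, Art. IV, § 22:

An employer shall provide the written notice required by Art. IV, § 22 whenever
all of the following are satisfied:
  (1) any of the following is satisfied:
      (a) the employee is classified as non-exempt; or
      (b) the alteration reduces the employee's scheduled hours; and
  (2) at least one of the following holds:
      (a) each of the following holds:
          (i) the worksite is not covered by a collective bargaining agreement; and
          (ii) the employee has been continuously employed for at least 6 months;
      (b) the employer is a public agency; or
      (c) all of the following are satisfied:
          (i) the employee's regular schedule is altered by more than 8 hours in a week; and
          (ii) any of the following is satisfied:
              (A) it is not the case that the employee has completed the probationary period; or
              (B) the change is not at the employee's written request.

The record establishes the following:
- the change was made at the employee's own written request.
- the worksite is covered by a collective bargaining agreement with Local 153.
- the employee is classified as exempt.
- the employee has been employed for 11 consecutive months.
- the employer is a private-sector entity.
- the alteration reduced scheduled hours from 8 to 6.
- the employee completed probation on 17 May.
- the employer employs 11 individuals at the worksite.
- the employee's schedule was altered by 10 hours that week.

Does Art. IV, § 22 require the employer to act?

(a) non-exempt — fails.
(b) hours reduced — holds.
(1) = F OR T = true.
(i) no CBA — not met.
(ii) tenure ≥ 6 mo. — satisfied.
(a): F AND T → false.
(b) public agency — not met.
(i) schedule shift > 8h — met.
(A) not (past probation) — not met.
(B) not employee-requested — not met.
So (ii) is not satisfied (F OR F).
(c): T AND F → false.
(2) = F OR F OR F = false.
Overall = T AND F = false.

No — not required.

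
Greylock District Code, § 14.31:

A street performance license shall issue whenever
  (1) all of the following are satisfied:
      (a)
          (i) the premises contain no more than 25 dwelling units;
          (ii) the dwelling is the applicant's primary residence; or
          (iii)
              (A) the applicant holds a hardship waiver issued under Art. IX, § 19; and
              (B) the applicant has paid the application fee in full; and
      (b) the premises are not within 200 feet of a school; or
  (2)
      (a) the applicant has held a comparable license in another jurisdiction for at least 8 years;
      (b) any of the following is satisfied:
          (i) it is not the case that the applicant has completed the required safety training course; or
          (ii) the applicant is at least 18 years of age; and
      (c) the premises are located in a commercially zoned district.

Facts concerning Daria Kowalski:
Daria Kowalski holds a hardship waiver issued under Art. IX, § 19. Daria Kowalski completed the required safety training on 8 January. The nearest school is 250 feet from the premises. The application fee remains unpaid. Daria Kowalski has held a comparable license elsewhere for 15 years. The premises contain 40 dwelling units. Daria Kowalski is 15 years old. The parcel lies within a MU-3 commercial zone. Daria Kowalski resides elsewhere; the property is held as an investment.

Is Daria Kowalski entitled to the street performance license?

(i) ≤ 25 units — not met.
(ii) primary residence — not satisfied.
(A) hardship waiver — holds.
(B) fee paid — fails.
So (iii) is not satisfied (T AND F).
(a): F OR F OR F → false.
(b) ≥200 ft from school — holds.
(1) = F AND T = false.
(a) prior license ≥ 8 yr — holds.
(i) not (safety training) — fails.
(ii) age ≥ 18 — fails.
(b): F OR F → false.
(c) commercially zoned — holds.
(2) = T AND F AND T = false.
Overall = F OR F = false.

No — denied.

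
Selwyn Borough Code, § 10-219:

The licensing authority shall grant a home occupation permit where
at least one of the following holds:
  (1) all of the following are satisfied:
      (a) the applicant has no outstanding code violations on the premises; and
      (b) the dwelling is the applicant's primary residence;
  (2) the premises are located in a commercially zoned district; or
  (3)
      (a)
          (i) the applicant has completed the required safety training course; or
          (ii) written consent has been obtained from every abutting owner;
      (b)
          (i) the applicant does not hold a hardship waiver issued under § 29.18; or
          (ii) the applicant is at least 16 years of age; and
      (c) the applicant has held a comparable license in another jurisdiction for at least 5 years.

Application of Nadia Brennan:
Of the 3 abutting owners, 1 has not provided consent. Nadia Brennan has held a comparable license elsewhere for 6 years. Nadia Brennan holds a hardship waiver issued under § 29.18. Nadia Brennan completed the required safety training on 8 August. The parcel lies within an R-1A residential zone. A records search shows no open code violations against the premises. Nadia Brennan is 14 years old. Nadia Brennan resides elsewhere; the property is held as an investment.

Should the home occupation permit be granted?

(a) no code violations — met.
(b) primary residence — fails.
(1): T AND F → false.
(2) commercially zoned — not satisfied.
(i) safety training — satisfied.
(ii) all abutters consent — not met.
(a) = T OR F = true.
(i) not (hardship waiver) — fails.
(ii) age ≥ 16 — not met.
So (b) is not satisfied (F OR F).
(c) prior license ≥ 5 yr — holds.
So (3) is not satisfied (T AND F AND T).
Overall = F OR F OR F = false.

No — denied.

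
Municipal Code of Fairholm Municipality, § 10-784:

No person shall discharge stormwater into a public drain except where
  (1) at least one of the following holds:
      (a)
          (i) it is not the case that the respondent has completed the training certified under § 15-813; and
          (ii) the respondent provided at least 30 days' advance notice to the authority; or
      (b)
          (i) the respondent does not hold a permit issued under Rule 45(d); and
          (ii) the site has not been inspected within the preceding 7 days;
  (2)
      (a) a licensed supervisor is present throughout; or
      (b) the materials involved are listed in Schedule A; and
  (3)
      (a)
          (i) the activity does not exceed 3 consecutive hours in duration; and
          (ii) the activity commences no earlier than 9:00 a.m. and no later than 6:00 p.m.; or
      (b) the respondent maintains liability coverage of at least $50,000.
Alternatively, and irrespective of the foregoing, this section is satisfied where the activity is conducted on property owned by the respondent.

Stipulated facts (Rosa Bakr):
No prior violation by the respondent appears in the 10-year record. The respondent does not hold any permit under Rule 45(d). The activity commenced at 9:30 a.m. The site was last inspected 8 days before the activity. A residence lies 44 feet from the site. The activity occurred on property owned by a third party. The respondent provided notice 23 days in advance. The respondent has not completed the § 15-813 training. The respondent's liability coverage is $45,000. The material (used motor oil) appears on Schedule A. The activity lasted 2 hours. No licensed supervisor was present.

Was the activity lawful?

Yes — lawful.

(i) not (training certified) — satisfied.
(ii) ≥30 days' notice — fails.
So (a) is not satisfied (T AND F).
(i) not (holds permit) — met.
(ii) not (site inspected) — holds.
So (b) is satisfied (T AND T).
So (1) is satisfied (F OR T).
(a) supervisor present — fails.
(b) Schedule A material — satisfied.
(2) = F OR T = true.
(i) ≤ 3 hrs duration — holds.
(ii) start within hours — met.
(a): T AND T → true.
(b) coverage ≥ $50,000 — not met.
(3) = T OR F = true.
So Overall is satisfied (T AND T AND T).
Exception (own property) — not satisfied.
Result: main true OR exception false → true.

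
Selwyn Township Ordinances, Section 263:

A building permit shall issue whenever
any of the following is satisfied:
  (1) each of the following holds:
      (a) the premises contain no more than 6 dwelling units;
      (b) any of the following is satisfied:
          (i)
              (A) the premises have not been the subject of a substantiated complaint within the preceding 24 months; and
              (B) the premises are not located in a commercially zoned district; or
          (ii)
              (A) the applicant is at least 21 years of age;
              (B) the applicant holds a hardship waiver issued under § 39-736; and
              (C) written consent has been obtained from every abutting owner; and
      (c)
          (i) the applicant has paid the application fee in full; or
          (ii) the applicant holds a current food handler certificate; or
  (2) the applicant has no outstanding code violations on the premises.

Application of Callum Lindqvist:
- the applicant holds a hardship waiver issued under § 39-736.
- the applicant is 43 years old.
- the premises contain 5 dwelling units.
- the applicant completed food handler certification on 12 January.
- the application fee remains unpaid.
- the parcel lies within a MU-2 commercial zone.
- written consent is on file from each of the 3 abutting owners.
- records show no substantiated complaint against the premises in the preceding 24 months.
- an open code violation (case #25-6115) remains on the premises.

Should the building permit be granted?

(a) ≤ 6 units — met.
(A) no complaint in 24 mo. — satisfied.
(B) not (commercially zoned) — not met.
(i): T AND F → false.
(A) age ≥ 21 — satisfied.
(B) hardship waiver — satisfied.
(C) all abutters consent — holds.
(ii) = T AND T AND T = true.
So (b) is satisfied (F OR T).
(i) fee paid — not met.
(ii) food handler cert. — satisfied.
(c): F OR T → true.
(1) = T AND T AND T = true.
(2) no code violations — not satisfied.
Overall: T OR F → true.

Yes — granted.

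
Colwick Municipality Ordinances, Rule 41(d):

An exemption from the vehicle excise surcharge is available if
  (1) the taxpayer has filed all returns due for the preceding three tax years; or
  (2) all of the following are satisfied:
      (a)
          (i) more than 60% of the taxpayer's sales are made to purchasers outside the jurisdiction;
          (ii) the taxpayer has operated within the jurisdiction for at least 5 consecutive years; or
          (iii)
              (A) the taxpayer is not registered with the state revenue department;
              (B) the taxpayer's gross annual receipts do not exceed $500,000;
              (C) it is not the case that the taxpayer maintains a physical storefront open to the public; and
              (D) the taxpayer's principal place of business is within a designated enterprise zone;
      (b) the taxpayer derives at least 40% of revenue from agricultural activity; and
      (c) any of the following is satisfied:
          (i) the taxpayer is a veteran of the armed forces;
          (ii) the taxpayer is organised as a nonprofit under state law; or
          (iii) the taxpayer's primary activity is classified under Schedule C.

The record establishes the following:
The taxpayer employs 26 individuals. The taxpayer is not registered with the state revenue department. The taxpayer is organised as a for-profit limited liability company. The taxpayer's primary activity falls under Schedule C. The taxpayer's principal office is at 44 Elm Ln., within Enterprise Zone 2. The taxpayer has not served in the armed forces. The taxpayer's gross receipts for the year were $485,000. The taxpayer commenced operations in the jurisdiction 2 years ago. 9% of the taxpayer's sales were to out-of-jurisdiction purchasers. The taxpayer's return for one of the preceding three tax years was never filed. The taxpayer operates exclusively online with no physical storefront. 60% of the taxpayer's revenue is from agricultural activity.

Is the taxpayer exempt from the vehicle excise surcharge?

Yes — exempt.

(1) returns current — fails.
(i) >60% out-of-jur. sales — fails.
(ii) ≥ 5 yrs in jurisdiction — not satisfied.
(A) not (state-registered) — holds.
(B) receipts ≤ $500,000 — satisfied.
(C) not (has storefront) — met.
(D) in enterprise zone — met.
(iii) = T AND T AND T AND T = true.
(a): F OR F OR T → true.
(b) ≥40% agricultural — satisfied.
(i) veteran — not satisfied.
(ii) nonprofit — fails.
(iii) Schedule C activity — met.
(c) = F OR F OR T = true.
(2): T AND T AND T → true.
So Overall is satisfied (F OR T).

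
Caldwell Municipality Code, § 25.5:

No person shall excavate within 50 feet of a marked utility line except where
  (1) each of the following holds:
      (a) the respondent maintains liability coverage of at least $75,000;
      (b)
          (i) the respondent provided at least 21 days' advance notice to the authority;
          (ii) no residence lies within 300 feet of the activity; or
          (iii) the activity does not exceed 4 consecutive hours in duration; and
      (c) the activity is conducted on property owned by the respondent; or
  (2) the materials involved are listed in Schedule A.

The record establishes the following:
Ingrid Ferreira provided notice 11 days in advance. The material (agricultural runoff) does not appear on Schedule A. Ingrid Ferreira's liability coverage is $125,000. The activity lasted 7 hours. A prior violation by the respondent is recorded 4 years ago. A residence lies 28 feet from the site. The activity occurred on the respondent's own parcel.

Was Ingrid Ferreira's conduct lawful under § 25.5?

No — unlawful.

(a) coverage ≥ $75,000 — satisfied.
(i) ≥21 days' notice — not satisfied.
(ii) no residence in 300 ft — not met.
(iii) ≤ 4 hrs duration — not met.
(b) = F OR F OR F = false.
(c) own property — met.
(1): T AND F AND T → false.
(2) Schedule A material — fails.
So Overall is not satisfied (F OR F).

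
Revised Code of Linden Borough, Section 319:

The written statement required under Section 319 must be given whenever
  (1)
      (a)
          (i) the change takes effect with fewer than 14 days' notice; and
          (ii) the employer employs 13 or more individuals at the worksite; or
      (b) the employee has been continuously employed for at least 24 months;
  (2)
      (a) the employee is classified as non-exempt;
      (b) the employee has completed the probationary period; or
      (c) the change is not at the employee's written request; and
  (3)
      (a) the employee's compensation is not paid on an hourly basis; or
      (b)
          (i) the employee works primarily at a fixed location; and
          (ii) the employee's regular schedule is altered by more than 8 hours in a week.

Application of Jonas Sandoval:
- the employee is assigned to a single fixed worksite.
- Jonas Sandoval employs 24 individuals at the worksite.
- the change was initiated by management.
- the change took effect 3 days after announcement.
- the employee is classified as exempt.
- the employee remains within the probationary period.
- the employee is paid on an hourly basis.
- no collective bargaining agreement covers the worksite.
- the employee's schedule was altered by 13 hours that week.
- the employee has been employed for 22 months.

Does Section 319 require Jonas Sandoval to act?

Yes — required.

(i) < 14 days' notice — holds.
(ii) ≥ 13 at site — met.
(a) = T AND T = true.
(b) tenure ≥ 24 mo. — not met.
(1) = T OR F = true.
(a) non-exempt — fails.
(b) past probation — not satisfied.
(c) not employee-requested — satisfied.
(2): F OR F OR T → true.
(a) not (hourly-paid) — not satisfied.
(i) fixed location — holds.
(ii) schedule shift > 8h — holds.
So (b) is satisfied (T AND T).
(3): F OR T → true.
Overall: T AND T AND T → true.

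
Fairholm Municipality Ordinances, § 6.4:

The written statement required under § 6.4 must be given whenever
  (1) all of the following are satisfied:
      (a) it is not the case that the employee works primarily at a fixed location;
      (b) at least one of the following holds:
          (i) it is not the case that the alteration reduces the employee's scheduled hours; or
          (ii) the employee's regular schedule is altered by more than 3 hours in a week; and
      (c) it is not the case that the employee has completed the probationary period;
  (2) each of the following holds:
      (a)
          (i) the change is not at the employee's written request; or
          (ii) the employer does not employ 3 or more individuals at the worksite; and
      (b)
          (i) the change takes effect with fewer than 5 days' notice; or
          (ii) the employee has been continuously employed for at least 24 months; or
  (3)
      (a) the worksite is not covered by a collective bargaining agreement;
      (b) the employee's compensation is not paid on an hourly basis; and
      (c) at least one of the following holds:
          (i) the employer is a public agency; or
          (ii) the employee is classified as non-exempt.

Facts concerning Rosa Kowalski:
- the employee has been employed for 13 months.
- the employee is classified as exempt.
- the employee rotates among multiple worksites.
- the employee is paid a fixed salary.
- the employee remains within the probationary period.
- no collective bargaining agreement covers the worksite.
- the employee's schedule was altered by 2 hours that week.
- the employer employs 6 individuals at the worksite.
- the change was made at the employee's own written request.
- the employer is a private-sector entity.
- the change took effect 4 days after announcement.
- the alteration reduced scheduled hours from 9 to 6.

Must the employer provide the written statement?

(a) not (fixed location) — satisfied.
(i) not (hours reduced) — not satisfied.
(ii) schedule shift > 3h — not met.
(b) = F OR F = false.
(c) not (past probation) — satisfied.
So (1) is not satisfied (T AND F AND T).
(i) not employee-requested — not met.
(ii) not (≥ 3 at site) — not satisfied.
So (a) is not satisfied (F OR F).
(i) < 5 days' notice — met.
(ii) tenure ≥ 24 mo. — fails.
(b): T OR F → true.
(2): F AND T → false.
(a) no CBA — satisfied.
(b) not (hourly-paid) — satisfied.
(i) public agency — not met.
(ii) non-exempt — fails.
So (c) is not satisfied (F OR F).
So (3) is not satisfied (T AND T AND F).
Overall: F OR F OR F → false.

No — not required.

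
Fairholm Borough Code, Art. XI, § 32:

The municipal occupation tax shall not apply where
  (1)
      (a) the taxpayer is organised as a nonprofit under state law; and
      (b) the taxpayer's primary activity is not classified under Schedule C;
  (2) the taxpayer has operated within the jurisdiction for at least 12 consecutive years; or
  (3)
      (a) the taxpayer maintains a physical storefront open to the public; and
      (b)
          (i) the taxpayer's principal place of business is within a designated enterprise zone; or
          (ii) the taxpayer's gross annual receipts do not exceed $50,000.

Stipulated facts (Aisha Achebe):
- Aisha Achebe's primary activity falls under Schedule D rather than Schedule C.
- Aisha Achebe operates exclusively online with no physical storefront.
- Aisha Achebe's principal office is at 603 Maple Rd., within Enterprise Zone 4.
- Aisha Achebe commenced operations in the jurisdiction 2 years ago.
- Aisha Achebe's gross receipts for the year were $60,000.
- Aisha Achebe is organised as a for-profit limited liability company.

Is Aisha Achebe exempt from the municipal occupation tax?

No — not exempt.

(a) nonprofit — not met.
(b) not (Schedule C activity) — met.
(1) = F AND T = false.
(2) ≥ 12 yrs in jurisdiction — not met.
(a) has storefront — not met.
(i) in enterprise zone — satisfied.
(ii) receipts ≤ $50,000 — not met.
(b): T OR F → true.
So (3) is not satisfied (F AND T).
Overall: F OR F OR F → false.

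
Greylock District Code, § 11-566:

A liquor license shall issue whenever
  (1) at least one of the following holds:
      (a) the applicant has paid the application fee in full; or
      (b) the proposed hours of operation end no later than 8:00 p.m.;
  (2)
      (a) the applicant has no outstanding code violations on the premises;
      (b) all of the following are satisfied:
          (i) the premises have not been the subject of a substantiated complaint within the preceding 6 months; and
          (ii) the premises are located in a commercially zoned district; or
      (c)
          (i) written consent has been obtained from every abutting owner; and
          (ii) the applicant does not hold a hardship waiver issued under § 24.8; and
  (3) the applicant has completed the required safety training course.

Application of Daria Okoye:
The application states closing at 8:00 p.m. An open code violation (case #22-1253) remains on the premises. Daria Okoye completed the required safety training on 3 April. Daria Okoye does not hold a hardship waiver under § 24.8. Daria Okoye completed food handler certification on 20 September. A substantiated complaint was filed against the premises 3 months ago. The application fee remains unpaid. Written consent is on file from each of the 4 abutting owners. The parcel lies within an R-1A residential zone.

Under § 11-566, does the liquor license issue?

Yes — granted.

(a) fee paid — not satisfied.
(b) closes by 8 p.m. — met.
(1): F OR T → true.
(a) no code violations — not satisfied.
(i) no complaint in 6 mo. — not satisfied.
(ii) commercially zoned — not met.
So (b) is not satisfied (F AND F).
(i) all abutters consent — met.
(ii) not (hardship waiver) — met.
So (c) is satisfied (T AND T).
(2) = F OR F OR T = true.
(3) safety training — met.
So Overall is satisfied (T AND T AND T).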